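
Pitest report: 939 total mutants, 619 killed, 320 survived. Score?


Mutation score = killed / total * 100
Mutation score = 619 / 939 * 100
Mutation score = 65.92%

65.92%


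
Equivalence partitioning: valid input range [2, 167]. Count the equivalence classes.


Valid range: [2, 167]
Class 1: x < 2 — invalid
Class 2: 2 ≤ x ≤ 167 — valid
Class 3: x > 167 — invalid
Total equivalence classes: 3

3 equivalence classes


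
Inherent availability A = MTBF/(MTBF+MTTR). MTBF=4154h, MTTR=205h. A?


Availability = MTBF / (MTBF + MTTR)
Availability = 4154 / (4154 + 205)
Availability = 4154 / 4359
Availability = 95.2971%

95.2971%


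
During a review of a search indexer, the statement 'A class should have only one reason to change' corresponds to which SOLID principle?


This describes the Single Responsibility Principle (SRP)

Single Responsibility Principle (SRP)


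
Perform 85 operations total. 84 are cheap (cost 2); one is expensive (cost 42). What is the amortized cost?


Formula: Amortized cost = Total cost / Operations
Total cost = (84 * 2) + (1 * 42)
Total cost = 168 + 42 = 210
Amortized = 210 / 85 = 2.4706

2.4706


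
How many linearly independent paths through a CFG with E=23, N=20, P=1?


Formula: V(G) = E - N + 2P
V(G) = 23 - 20 + 2*1
V(G) = 3 + 2
V(G) = 5

5


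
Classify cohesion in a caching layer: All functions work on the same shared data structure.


Reasoning: Functions share data
Type: Communicational cohesion

Communicational cohesion


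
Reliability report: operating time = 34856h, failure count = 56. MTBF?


Formula: MTBF = Total operating time / Number of failures
MTBF = 34856 / 56
MTBF = 622.43 hours

622.43 hours


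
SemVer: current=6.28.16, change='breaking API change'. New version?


Current: 6.28.16
Change category: 'breaking API change' → major bump
SemVer rule: major bump → increment MAJOR, reset MINOR and PATCH to 0
New: 7.0.0

7.0.0


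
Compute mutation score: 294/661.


Mutation score = killed / total * 100
Mutation score = 294 / 661 * 100
Mutation score = 44.48%

44.48%


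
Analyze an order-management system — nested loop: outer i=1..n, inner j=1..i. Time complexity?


Reasoning: triangle: n(n+1)/2 ~ n^2/2
Complexity: O(n^2)

O(n^2)


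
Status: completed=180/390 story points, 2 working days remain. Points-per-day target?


Formula: Required rate = Remaining points / Days left
Remaining = 390 - 180 = 210 points
Required rate = 210 / 2 = 105.0 points/day

105.0 points/day


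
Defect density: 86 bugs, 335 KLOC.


Defect density = defects / KLOC
Defect density = 86 / 335
Defect density = 0.257 defects/KLOC

0.257 defects/KLOC


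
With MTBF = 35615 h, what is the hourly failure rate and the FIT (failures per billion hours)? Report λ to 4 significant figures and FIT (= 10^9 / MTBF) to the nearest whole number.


Formula: λ = 1 / MTBF; FIT = λ × 1e9 = 1e9 / MTBF
λ = 1 / 35615 ≈ 2.808e-05 failures/hour
FIT = 1e9 / 35615 ≈ 28078 failures per 1e9 hours (nearest whole number)

λ = 2.808e-05 /h, FIT = 28078


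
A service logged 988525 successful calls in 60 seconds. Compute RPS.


Formula: throughput = requests / seconds
throughput = 988525 / 60
throughput = 16475.42 requests/second

16475.42 requests/second


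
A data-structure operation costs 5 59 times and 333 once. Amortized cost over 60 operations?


Formula: Amortized cost = Total cost / Operations
Total cost = (59 * 5) + (1 * 333)
Total cost = 295 + 333 = 628
Amortized = 628 / 60 = 10.4667

10.4667


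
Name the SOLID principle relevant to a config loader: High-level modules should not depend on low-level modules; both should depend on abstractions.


This describes the Dependency Inversion Principle (DIP)

Dependency Inversion Principle (DIP)


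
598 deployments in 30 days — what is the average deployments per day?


Formula: deployments per day = releases / days
= 598 / 30
= 19.933 deploys/day
(equivalently, 139.53 deploys/week)

19.933 deploys/day


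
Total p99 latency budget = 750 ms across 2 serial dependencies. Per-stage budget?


Formula: per_stage = total_budget / stages
per_stage = 750 / 2
per_stage = 375.0 ms

375.0 ms


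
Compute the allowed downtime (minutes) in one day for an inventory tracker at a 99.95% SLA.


Formula: allowed downtime = period * (100 - SLA) / 100
Period (day) = 1440 minutes
Unavailability fraction = (100 - 99.95) / 100
Allowed downtime = 1440 * (100 - 99.95) / 100
Allowed downtime = 0.72 minutes

0.72 minutes


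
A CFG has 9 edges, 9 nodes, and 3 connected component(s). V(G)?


Formula: V(G) = E - N + 2P
V(G) = 9 - 9 + 2*3
V(G) = 0 + 6
V(G) = 6

6


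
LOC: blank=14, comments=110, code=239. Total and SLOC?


Total LOC = blank + comment + code
Total LOC = 14 + 110 + 239 = 363
SLOC (source only) = code = 239

Total LOC: 363, SLOC: 239


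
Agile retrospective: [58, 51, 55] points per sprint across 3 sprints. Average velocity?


Formula: Avg velocity = Total points / Number of sprints
Points: [58, 51, 55]
Sum = 58 + 51 + 55 = 164
Avg velocity = 164 / 3 = 54.67 points/sprint

54.67 points/sprint


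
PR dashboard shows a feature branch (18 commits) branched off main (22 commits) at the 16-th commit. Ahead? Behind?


Common ancestor: commit #16
feature commits after divergence: 18 - 16 = 2
main commits after divergence: 22 - 16 = 6
feature is 2 commits ahead of main
main is 6 commits ahead of feature

feature ahead: 2, main ahead: 6


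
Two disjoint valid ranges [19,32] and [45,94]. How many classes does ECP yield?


Valid ranges: [19,32] and [45,94]
Class 1: x < 19 — invalid
Class 2: 19 ≤ x ≤ 32 — valid
Class 3: 32 < x < 45 — invalid (gap between ranges)
Class 4: 45 ≤ x ≤ 94 — valid
Class 5: x > 94 — invalid
Total equivalence classes: 5

5 equivalence classes


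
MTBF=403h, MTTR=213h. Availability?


Availability = MTBF / (MTBF + MTTR)
Availability = 403 / (403 + 213)
Availability = 403 / 616
Availability = 65.4221%

65.4221%


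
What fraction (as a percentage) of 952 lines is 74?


Coverage = covered / total * 100
Coverage = 74 / 952 * 100
Coverage = 7.77%

7.77%


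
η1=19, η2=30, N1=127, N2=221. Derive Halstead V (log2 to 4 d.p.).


Formula: V = N * log2(η), where N = N1 + N2 and η = η1 + η2
η = 19 + 30 = 49
N = 127 + 221 = 348
log2(49) ≈ 5.6147
V = 348 * 5.6147 = 1953.92

1953.92


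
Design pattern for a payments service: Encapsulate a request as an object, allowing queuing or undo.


This matches the Command pattern

Command


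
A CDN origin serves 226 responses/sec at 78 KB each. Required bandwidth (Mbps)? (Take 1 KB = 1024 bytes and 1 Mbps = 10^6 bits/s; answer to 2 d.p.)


Formula: Mbps = payload_bytes * RPS * 8 / 1e6
Payload per request = 78 KB = 78 * 1024 = 79872 bytes
Total bytes/sec = 79872 * 226 = 18051072
Total bits/sec = 18051072 * 8 = 144408576
Mbps = 144408576 / 1e6 = 144.41

144.41 Mbps


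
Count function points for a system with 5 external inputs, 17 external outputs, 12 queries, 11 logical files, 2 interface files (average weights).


UFP = EI*4 + EO*5 + EQ*4 + ILF*10 + EIF*7
UFP = 5*4 + 17*5 + 12*4 + 11*10 + 2*7
UFP = 20 + 85 + 48 + 110 + 14
UFP = 277

277


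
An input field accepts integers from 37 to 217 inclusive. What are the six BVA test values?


Range: [37, 217]
Boundaries: just below min, min, min+1, max-1, max, just above max
Values: [36, 37, 38, 216, 217, 218]

[36, 37, 38, 216, 217, 218]


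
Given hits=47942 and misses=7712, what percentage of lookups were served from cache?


Formula: hit rate = hits / (hits + misses) * 100
hit rate = 47942 / (47942 + 7712) * 100
hit rate = 47942 / 55654 * 100
hit rate = 86.14%

86.14%


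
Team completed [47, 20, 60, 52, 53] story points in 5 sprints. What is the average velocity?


Formula: Avg velocity = Total points / Number of sprints
Points: [47, 20, 60, 52, 53]
Sum = 47 + 20 + 60 + 52 + 53 = 232
Avg velocity = 232 / 5 = 46.4 points/sprint

46.4 points/sprint


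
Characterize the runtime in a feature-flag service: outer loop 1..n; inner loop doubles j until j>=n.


Reasoning: linear outer times logarithmic inner
Complexity: O(n log n)

O(n log n)


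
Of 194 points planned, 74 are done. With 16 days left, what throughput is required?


Formula: Required rate = Remaining points / Days left
Remaining = 194 - 74 = 120 points
Required rate = 120 / 16 = 7.5 points/day

7.5 points/day


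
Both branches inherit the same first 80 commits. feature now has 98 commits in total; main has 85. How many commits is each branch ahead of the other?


Common ancestor: commit #80
feature commits after divergence: 98 - 80 = 18
main commits after divergence: 85 - 80 = 5
feature is 18 commits ahead of main
main is 5 commits ahead of feature

feature ahead: 18, main ahead: 5


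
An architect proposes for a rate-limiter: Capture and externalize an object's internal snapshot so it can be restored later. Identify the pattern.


This matches the Memento pattern

Memento


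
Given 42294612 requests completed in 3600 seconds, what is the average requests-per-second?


Formula: throughput = requests / seconds
throughput = 42294612 / 3600
throughput = 11748.5 requests/second

11748.5 requests/second


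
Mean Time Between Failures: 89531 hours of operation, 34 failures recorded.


Formula: MTBF = Total operating time / Number of failures
MTBF = 89531 / 34
MTBF = 2633.26 hours

2633.26 hours


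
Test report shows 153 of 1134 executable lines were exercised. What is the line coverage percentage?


Coverage = covered / total * 100
Coverage = 153 / 1134 * 100
Coverage = 13.49%

13.49%


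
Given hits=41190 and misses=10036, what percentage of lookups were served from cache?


Formula: hit rate = hits / (hits + misses) * 100
hit rate = 41190 / (41190 + 10036) * 100
hit rate = 41190 / 51226 * 100
hit rate = 80.41%

80.41%


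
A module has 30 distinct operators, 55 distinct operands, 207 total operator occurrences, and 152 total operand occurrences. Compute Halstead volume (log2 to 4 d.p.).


Formula: V = N * log2(η), where N = N1 + N2 and η = η1 + η2
η = 30 + 55 = 85
N = 207 + 152 = 359
log2(85) ≈ 6.4094
V = 359 * 6.4094 = 2300.97

2300.97


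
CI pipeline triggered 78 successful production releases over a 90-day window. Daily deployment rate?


Formula: deployments per day = releases / days
= 78 / 90
= 0.867 deploys/day
(equivalently, 6.07 deploys/week)

0.867 deploys/day


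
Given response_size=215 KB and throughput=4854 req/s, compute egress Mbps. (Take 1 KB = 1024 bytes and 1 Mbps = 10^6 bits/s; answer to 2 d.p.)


Formula: Mbps = payload_bytes * RPS * 8 / 1e6
Payload per request = 215 KB = 215 * 1024 = 220160 bytes
Total bytes/sec = 220160 * 4854 = 1068656640
Total bits/sec = 1068656640 * 8 = 8549253120
Mbps = 8549253120 / 1e6 = 8549.25

8549.25 Mbps


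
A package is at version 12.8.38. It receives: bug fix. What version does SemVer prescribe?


Current: 12.8.38
Change category: 'bug fix' → patch bump
SemVer rule: patch bump → increment PATCH (MAJOR and MINOR unchanged)
New: 12.8.39

12.8.39


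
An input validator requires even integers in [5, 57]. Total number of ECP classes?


Constraint: even integers in [5, 57]
Class 1: x < 5 — out-of-range invalid
Class 2: x in [5,57] but odd — wrong type invalid
Class 3: x in [5,57] and even — valid
Class 4: x > 57 — out-of-range invalid
Total equivalence classes: 4

4 equivalence classes


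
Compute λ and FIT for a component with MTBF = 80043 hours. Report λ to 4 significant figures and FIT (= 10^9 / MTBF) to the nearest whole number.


Formula: λ = 1 / MTBF; FIT = λ × 1e9 = 1e9 / MTBF
λ = 1 / 80043 ≈ 1.249e-05 failures/hour
FIT = 1e9 / 80043 ≈ 12493 failures per 1e9 hours (nearest whole number)

λ = 1.249e-05 /h, FIT = 12493


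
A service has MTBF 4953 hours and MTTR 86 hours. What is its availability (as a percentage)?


Availability = MTBF / (MTBF + MTTR)
Availability = 4953 / (4953 + 86)
Availability = 4953 / 5039
Availability = 98.2933%

98.2933%


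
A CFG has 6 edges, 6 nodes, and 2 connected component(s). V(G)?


Formula: V(G) = E - N + 2P
V(G) = 6 - 6 + 2*2
V(G) = 0 + 4
V(G) = 4

4


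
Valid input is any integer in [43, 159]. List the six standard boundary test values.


Range: [43, 159]
Boundaries: just below min, min, min+1, max-1, max, just above max
Values: [42, 43, 44, 158, 159, 160]

[42, 43, 44, 158, 159, 160]


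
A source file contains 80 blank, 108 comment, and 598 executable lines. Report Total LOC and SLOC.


Total LOC = blank + comment + code
Total LOC = 80 + 108 + 598 = 786
SLOC (source only) = code = 598

Total LOC: 786, SLOC: 598


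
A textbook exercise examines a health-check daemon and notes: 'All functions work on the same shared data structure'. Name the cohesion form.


Reasoning: Functions share data
Type: Communicational cohesion

Communicational cohesion


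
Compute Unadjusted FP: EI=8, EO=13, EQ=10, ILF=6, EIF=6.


UFP = EI*4 + EO*5 + EQ*4 + ILF*10 + EIF*7
UFP = 8*4 + 13*5 + 10*4 + 6*10 + 6*7
UFP = 32 + 65 + 40 + 60 + 42
UFP = 239

239


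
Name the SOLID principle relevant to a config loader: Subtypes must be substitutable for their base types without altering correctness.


This describes the Liskov Substitution Principle (LSP)

Liskov Substitution Principle (LSP)


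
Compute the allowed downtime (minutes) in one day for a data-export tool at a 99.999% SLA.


Formula: allowed downtime = period * (100 - SLA) / 100
Period (day) = 1440 minutes
Unavailability fraction = (100 - 99.999) / 100
Allowed downtime = 1440 * (100 - 99.999) / 100
Allowed downtime = 0.0144 minutes

0.0144 minutes


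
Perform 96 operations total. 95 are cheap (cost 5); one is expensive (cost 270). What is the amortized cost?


Formula: Amortized cost = Total cost / Operations
Total cost = (95 * 5) + (1 * 270)
Total cost = 475 + 270 = 745
Amortized = 745 / 96 = 7.7604

7.7604


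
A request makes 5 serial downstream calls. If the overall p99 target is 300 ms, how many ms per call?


Formula: per_stage = total_budget / stages
per_stage = 300 / 5
per_stage = 60.0 ms

60.0 ms


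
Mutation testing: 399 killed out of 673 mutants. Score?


Mutation score = killed / total * 100
Mutation score = 399 / 673 * 100
Mutation score = 59.29%

59.29%


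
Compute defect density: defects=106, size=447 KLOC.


Defect density = defects / KLOC
Defect density = 106 / 447
Defect density = 0.237 defects/KLOC

0.237 defects/KLOC


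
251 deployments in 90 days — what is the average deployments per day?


Formula: deployments per day = releases / days
= 251 / 90
= 2.789 deploys/day
(equivalently, 19.52 deploys/week)

2.789 deploys/day


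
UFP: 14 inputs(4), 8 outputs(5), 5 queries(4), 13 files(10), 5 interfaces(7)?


UFP = EI*4 + EO*5 + EQ*4 + ILF*10 + EIF*7
UFP = 14*4 + 8*5 + 5*4 + 13*10 + 5*7
UFP = 56 + 40 + 20 + 130 + 35
UFP = 281

281


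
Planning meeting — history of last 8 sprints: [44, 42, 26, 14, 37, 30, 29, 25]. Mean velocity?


Formula: Avg velocity = Total points / Number of sprints
Points: [44, 42, 26, 14, 37, 30, 29, 25]
Sum = 44 + 42 + 26 + 14 + 37 + 30 + 29 + 25 = 247
Avg velocity = 247 / 8 = 30.88 points/sprint

30.88 points/sprint


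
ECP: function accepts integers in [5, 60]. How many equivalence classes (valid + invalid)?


Valid range: [5, 60]
Class 1: x < 5 — invalid
Class 2: 5 ≤ x ≤ 60 — valid
Class 3: x > 60 — invalid
Total equivalence classes: 3

3 equivalence classes


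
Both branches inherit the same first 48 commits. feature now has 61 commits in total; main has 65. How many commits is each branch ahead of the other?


Common ancestor: commit #48
feature commits after divergence: 61 - 48 = 13
main commits after divergence: 65 - 48 = 17
feature is 13 commits ahead of main
main is 17 commits ahead of feature

feature ahead: 13, main ahead: 17


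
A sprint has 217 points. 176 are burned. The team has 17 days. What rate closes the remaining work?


Formula: Required rate = Remaining points / Days left
Remaining = 217 - 176 = 41 points
Required rate = 41 / 17 = 2.41 points/day

2.41 points/day


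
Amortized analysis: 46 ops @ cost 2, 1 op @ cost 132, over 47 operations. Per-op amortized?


Formula: Amortized cost = Total cost / Operations
Total cost = (46 * 2) + (1 * 132)
Total cost = 92 + 132 = 224
Amortized = 224 / 47 = 4.766

4.766


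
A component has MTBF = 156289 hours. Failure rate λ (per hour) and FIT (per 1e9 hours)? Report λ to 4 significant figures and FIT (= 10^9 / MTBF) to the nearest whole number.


Formula: λ = 1 / MTBF; FIT = λ × 1e9 = 1e9 / MTBF
λ = 1 / 156289 ≈ 6.398e-06 failures/hour
FIT = 1e9 / 156289 ≈ 6398 failures per 1e9 hours (nearest whole number)

λ = 6.398e-06 /h, FIT = 6398


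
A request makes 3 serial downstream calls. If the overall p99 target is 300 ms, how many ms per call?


Formula: per_stage = total_budget / stages
per_stage = 300 / 3
per_stage = 100.0 ms

100.0 ms


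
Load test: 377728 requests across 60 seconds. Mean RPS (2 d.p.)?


Formula: throughput = requests / seconds
throughput = 377728 / 60
throughput = 6295.47 requests/second

6295.47 requests/second


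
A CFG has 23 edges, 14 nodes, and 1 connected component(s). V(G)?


Formula: V(G) = E - N + 2P
V(G) = 23 - 14 + 2*1
V(G) = 9 + 2
V(G) = 11

11


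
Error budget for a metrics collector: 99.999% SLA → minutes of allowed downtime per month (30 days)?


Formula: allowed downtime = period * (100 - SLA) / 100
Period (month (30 days)) = 43200 minutes
Unavailability fraction = (100 - 99.999) / 100
Allowed downtime = 43200 * (100 - 99.999) / 100
Allowed downtime = 0.432 minutes

0.432 minutes


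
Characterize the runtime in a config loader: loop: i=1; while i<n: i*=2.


Reasoning: i doubles each step so iterations are log2(n)
Complexity: O(log n)

O(log n)


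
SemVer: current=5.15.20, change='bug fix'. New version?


Current: 5.15.20
Change category: 'bug fix' → patch bump
SemVer rule: patch bump → increment PATCH (MAJOR and MINOR unchanged)
New: 5.15.21

5.15.21


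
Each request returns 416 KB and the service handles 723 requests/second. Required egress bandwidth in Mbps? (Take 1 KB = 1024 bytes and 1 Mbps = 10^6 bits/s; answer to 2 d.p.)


Formula: Mbps = payload_bytes * RPS * 8 / 1e6
Payload per request = 416 KB = 416 * 1024 = 425984 bytes
Total bytes/sec = 425984 * 723 = 307986432
Total bits/sec = 307986432 * 8 = 2463891456
Mbps = 2463891456 / 1e6 = 2463.89

2463.89 Mbps


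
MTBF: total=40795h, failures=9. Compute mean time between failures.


Formula: MTBF = Total operating time / Number of failures
MTBF = 40795 / 9
MTBF = 4532.78 hours

4532.78 hours


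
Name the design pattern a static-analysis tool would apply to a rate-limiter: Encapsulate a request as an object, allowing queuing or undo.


This matches the Command pattern

Command


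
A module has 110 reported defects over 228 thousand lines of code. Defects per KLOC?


Defect density = defects / KLOC
Defect density = 110 / 228
Defect density = 0.482 defects/KLOC

0.482 defects/KLOC


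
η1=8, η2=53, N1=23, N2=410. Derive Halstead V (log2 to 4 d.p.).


Formula: V = N * log2(η), where N = N1 + N2 and η = η1 + η2
η = 8 + 53 = 61
N = 23 + 410 = 433
log2(61) ≈ 5.9307
V = 433 * 5.9307 = 2567.99

2567.99


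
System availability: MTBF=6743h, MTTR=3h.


Availability = MTBF / (MTBF + MTTR)
Availability = 6743 / (6743 + 3)
Availability = 6743 / 6746
Availability = 99.9555%

99.9555%


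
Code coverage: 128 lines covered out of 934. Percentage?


Coverage = covered / total * 100
Coverage = 128 / 934 * 100
Coverage = 13.7%

13.7%


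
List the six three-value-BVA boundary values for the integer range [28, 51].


Range: [28, 51]
Boundaries: just below min, min, min+1, max-1, max, just above max
Values: [27, 28, 29, 50, 51, 52]

[27, 28, 29, 50, 51, 52]


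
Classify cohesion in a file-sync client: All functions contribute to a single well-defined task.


Reasoning: Best: single purpose
Type: Functional cohesion

Functional cohesion


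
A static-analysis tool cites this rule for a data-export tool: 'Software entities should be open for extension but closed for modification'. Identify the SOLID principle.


This describes the Open/Closed Principle (OCP)

Open/Closed Principle (OCP)


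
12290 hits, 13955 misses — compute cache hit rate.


Formula: hit rate = hits / (hits + misses) * 100
hit rate = 12290 / (12290 + 13955) * 100
hit rate = 12290 / 26245 * 100
hit rate = 46.83%

46.83%


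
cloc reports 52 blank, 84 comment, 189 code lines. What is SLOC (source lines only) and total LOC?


Total LOC = blank + comment + code
Total LOC = 52 + 84 + 189 = 325
SLOC (source only) = code = 189

Total LOC: 325, SLOC: 189


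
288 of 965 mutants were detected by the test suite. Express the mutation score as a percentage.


Mutation score = killed / total * 100
Mutation score = 288 / 965 * 100
Mutation score = 29.84%

29.84%


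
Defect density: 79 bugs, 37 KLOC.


Defect density = defects / KLOC
Defect density = 79 / 37
Defect density = 2.135 defects/KLOC

2.135 defects/KLOC


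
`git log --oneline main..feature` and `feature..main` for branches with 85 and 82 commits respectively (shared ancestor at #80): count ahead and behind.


Common ancestor: commit #80
feature commits after divergence: 85 - 80 = 5
main commits after divergence: 82 - 80 = 2
feature is 5 commits ahead of main
main is 2 commits ahead of feature

feature ahead: 5, main ahead: 2


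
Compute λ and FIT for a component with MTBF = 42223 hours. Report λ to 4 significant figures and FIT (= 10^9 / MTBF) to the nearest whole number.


Formula: λ = 1 / MTBF; FIT = λ × 1e9 = 1e9 / MTBF
λ = 1 / 42223 ≈ 2.368e-05 failures/hour
FIT = 1e9 / 42223 ≈ 23684 failures per 1e9 hours (nearest whole number)

λ = 2.368e-05 /h, FIT = 23684


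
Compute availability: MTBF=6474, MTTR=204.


Availability = MTBF / (MTBF + MTTR)
Availability = 6474 / (6474 + 204)
Availability = 6474 / 6678
Availability = 96.9452%

96.9452%


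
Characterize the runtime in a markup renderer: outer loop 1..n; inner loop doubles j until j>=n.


Reasoning: linear outer times logarithmic inner
Complexity: O(n log n)

O(n log n)


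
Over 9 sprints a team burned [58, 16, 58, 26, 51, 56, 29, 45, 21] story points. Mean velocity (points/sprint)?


Formula: Avg velocity = Total points / Number of sprints
Points: [58, 16, 58, 26, 51, 56, 29, 45, 21]
Sum = 58 + 16 + 58 + 26 + 51 + 56 + 29 + 45 + 21 = 360
Avg velocity = 360 / 9 = 40.0 points/sprint

40.0 points/sprint


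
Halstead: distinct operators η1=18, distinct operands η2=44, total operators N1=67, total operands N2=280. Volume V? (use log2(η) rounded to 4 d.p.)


Formula: V = N * log2(η), where N = N1 + N2 and η = η1 + η2
η = 18 + 44 = 62
N = 67 + 280 = 347
log2(62) ≈ 5.9542
V = 347 * 5.9542 = 2066.11

2066.11


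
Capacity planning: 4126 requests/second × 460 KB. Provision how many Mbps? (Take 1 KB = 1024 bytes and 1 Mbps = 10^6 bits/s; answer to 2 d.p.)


Formula: Mbps = payload_bytes * RPS * 8 / 1e6
Payload per request = 460 KB = 460 * 1024 = 471040 bytes
Total bytes/sec = 471040 * 4126 = 1943511040
Total bits/sec = 1943511040 * 8 = 15548088320
Mbps = 15548088320 / 1e6 = 15548.09

15548.09 Mbps


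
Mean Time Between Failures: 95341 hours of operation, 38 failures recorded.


Formula: MTBF = Total operating time / Number of failures
MTBF = 95341 / 38
MTBF = 2508.97 hours

2508.97 hours


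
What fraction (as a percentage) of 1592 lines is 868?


Coverage = covered / total * 100
Coverage = 868 / 1592 * 100
Coverage = 54.52%

54.52%


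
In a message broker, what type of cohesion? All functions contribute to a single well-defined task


Reasoning: Best: single purpose
Type: Functional cohesion

Functional cohesion


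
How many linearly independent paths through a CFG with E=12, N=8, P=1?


Formula: V(G) = E - N + 2P
V(G) = 12 - 8 + 2*1
V(G) = 4 + 2
V(G) = 6

6


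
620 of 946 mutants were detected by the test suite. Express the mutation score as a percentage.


Mutation score = killed / total * 100
Mutation score = 620 / 946 * 100
Mutation score = 65.54%

65.54%


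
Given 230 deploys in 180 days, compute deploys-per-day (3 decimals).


Formula: deployments per day = releases / days
= 230 / 180
= 1.278 deploys/day
(equivalently, 8.94 deploys/week)

1.278 deploys/day


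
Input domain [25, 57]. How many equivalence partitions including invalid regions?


Valid range: [25, 57]
Class 1: x < 25 — invalid
Class 2: 25 ≤ x ≤ 57 — valid
Class 3: x > 57 — invalid
Total equivalence classes: 3

3 equivalence classes


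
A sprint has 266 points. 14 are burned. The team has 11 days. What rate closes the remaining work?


Formula: Required rate = Remaining points / Days left
Remaining = 266 - 14 = 252 points
Required rate = 252 / 11 = 22.91 points/day

22.91 points/day


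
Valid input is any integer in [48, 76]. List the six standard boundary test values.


Range: [48, 76]
Boundaries: just below min, min, min+1, max-1, max, just above max
Values: [47, 48, 49, 75, 76, 77]

[47, 48, 49, 75, 76, 77]


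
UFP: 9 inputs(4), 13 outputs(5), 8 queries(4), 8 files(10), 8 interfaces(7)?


UFP = EI*4 + EO*5 + EQ*4 + ILF*10 + EIF*7
UFP = 9*4 + 13*5 + 8*4 + 8*10 + 8*7
UFP = 36 + 65 + 32 + 80 + 56
UFP = 269

269


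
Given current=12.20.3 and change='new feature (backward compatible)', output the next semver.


Current: 12.20.3
Change category: 'new feature (backward compatible)' → minor bump
SemVer rule: minor bump → increment MINOR, reset PATCH to 0 (MAJOR unchanged)
New: 12.21.0

12.21.0


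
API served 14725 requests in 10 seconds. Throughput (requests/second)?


Formula: throughput = requests / seconds
throughput = 14725 / 10
throughput = 1472.5 requests/second

1472.5 requests/second


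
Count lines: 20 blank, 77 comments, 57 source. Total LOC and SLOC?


Total LOC = blank + comment + code
Total LOC = 20 + 77 + 57 = 154
SLOC (source only) = code = 57

Total LOC: 154, SLOC: 57


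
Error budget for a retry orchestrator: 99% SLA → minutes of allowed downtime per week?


Formula: allowed downtime = period * (100 - SLA) / 100
Period (week) = 10080 minutes
Unavailability fraction = (100 - 99.0) / 100
Allowed downtime = 10080 * (100 - 99.0) / 100
Allowed downtime = 100.8 minutes

100.8 minutes


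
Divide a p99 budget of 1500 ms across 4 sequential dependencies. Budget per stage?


Formula: per_stage = total_budget / stages
per_stage = 1500 / 4
per_stage = 375.0 ms

375.0 ms


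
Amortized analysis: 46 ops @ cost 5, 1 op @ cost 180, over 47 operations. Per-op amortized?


Formula: Amortized cost = Total cost / Operations
Total cost = (46 * 5) + (1 * 180)
Total cost = 230 + 180 = 410
Amortized = 410 / 47 = 8.7234

8.7234


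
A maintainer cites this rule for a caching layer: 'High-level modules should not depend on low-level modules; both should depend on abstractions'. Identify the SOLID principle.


This describes the Dependency Inversion Principle (DIP)

Dependency Inversion Principle (DIP)


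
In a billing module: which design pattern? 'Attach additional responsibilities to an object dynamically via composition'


This matches the Decorator pattern

Decorator


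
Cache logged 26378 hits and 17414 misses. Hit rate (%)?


Formula: hit rate = hits / (hits + misses) * 100
hit rate = 26378 / (26378 + 17414) * 100
hit rate = 26378 / 43792 * 100
hit rate = 60.23%

60.23%


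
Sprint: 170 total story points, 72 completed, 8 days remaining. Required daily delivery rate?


Formula: Required rate = Remaining points / Days left
Remaining = 170 - 72 = 98 points
Required rate = 98 / 8 = 12.25 points/day

12.25 points/day


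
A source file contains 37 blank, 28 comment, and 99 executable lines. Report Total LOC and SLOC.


Total LOC = blank + comment + code
Total LOC = 37 + 28 + 99 = 164
SLOC (source only) = code = 99

Total LOC: 164, SLOC: 99


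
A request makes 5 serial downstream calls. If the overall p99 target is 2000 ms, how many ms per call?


Formula: per_stage = total_budget / stages
per_stage = 2000 / 5
per_stage = 400.0 ms

400.0 ms


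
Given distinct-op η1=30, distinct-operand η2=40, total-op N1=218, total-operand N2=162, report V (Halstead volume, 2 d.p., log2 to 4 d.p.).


Formula: V = N * log2(η), where N = N1 + N2 and η = η1 + η2
η = 30 + 40 = 70
N = 218 + 162 = 380
log2(70) ≈ 6.1293
V = 380 * 6.1293 = 2329.13

2329.13


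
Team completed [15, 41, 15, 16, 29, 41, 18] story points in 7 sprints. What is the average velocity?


Formula: Avg velocity = Total points / Number of sprints
Points: [15, 41, 15, 16, 29, 41, 18]
Sum = 15 + 41 + 15 + 16 + 29 + 41 + 18 = 175
Avg velocity = 175 / 7 = 25.0 points/sprint

25.0 points/sprint


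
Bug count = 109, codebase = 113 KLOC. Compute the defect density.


Defect density = defects / KLOC
Defect density = 109 / 113
Defect density = 0.965 defects/KLOC

0.965 defects/KLOC


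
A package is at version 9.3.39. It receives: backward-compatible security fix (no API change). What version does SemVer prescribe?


Current: 9.3.39
Change category: 'backward-compatible security fix (no API change)' → patch bump
SemVer rule: patch bump → increment PATCH (MAJOR and MINOR unchanged)
New: 9.3.40

9.3.40


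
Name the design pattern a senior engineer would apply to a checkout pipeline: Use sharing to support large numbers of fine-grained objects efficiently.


This matches the Flyweight pattern

Flyweight


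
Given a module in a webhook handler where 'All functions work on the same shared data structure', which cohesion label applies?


Reasoning: Functions share data
Type: Communicational cohesion

Communicational cohesion


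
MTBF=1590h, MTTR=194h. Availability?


Availability = MTBF / (MTBF + MTTR)
Availability = 1590 / (1590 + 194)
Availability = 1590 / 1784
Availability = 89.1256%

89.1256%


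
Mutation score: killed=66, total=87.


Mutation score = killed / total * 100
Mutation score = 66 / 87 * 100
Mutation score = 75.86%

75.86%


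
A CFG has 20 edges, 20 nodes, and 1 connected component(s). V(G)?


Formula: V(G) = E - N + 2P
V(G) = 20 - 20 + 2*1
V(G) = 0 + 2
V(G) = 2

2


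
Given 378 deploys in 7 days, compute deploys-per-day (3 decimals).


Formula: deployments per day = releases / days
= 378 / 7
= 54.0 deploys/day
(equivalently, 378.0 deploys/week)

54.0 deploys/day


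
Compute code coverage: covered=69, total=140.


Coverage = covered / total * 100
Coverage = 69 / 140 * 100
Coverage = 49.29%

49.29%


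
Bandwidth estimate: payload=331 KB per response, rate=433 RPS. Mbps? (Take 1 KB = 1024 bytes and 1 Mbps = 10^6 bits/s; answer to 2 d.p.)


Formula: Mbps = payload_bytes * RPS * 8 / 1e6
Payload per request = 331 KB = 331 * 1024 = 338944 bytes
Total bytes/sec = 338944 * 433 = 146762752
Total bits/sec = 146762752 * 8 = 1174102016
Mbps = 1174102016 / 1e6 = 1174.1

1174.1 Mbps


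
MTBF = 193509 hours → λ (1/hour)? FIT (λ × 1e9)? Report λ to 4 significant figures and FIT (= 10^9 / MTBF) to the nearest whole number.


Formula: λ = 1 / MTBF; FIT = λ × 1e9 = 1e9 / MTBF
λ = 1 / 193509 ≈ 5.168e-06 failures/hour
FIT = 1e9 / 193509 ≈ 5168 failures per 1e9 hours (nearest whole number)

λ = 5.168e-06 /h, FIT = 5168


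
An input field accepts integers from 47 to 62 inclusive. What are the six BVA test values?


Range: [47, 62]
Boundaries: just below min, min, min+1, max-1, max, just above max
Values: [46, 47, 48, 61, 62, 63]

[46, 47, 48, 61, 62, 63]


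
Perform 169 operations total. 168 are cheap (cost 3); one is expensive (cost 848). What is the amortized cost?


Formula: Amortized cost = Total cost / Operations
Total cost = (168 * 3) + (1 * 848)
Total cost = 504 + 848 = 1352
Amortized = 1352 / 169 = 8.0

8.0


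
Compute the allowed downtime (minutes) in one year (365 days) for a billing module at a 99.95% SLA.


Formula: allowed downtime = period * (100 - SLA) / 100
Period (year (365 days)) = 525600 minutes
Unavailability fraction = (100 - 99.95) / 100
Allowed downtime = 525600 * (100 - 99.95) / 100
Allowed downtime = 262.8 minutes

262.8 minutes


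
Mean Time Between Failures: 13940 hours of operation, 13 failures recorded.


Formula: MTBF = Total operating time / Number of failures
MTBF = 13940 / 13
MTBF = 1072.31 hours

1072.31 hours


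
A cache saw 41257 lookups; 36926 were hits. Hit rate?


Formula: hit rate = hits / (hits + misses) * 100
hit rate = 36926 / (36926 + 4331) * 100
hit rate = 36926 / 41257 * 100
hit rate = 89.5%

89.5%


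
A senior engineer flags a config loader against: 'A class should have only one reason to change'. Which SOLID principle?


This describes the Single Responsibility Principle (SRP)

Single Responsibility Principle (SRP)


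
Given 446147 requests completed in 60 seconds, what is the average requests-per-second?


Formula: throughput = requests / seconds
throughput = 446147 / 60
throughput = 7435.78 requests/second

7435.78 requests/second


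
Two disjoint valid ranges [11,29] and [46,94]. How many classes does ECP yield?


Valid ranges: [11,29] and [46,94]
Class 1: x < 11 — invalid
Class 2: 11 ≤ x ≤ 29 — valid
Class 3: 29 < x < 46 — invalid (gap between ranges)
Class 4: 46 ≤ x ≤ 94 — valid
Class 5: x > 94 — invalid
Total equivalence classes: 5

5 equivalence classes


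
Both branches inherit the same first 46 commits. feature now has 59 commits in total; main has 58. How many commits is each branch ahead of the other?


Common ancestor: commit #46
feature commits after divergence: 59 - 46 = 13
main commits after divergence: 58 - 46 = 12
feature is 13 commits ahead of main
main is 12 commits ahead of feature

feature ahead: 13, main ahead: 12


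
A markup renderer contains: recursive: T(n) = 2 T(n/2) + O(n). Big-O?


Reasoning: master theorem case 2 (merge-sort recurrence)
Complexity: O(n log n)

O(n log n)


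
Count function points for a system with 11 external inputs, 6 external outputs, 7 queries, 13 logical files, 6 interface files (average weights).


UFP = EI*4 + EO*5 + EQ*4 + ILF*10 + EIF*7
UFP = 11*4 + 6*5 + 7*4 + 13*10 + 6*7
UFP = 44 + 30 + 28 + 130 + 42
UFP = 274

274


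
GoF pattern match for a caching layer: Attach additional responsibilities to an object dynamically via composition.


This matches the Decorator pattern

Decorator


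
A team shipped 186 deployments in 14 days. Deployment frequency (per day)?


Formula: deployments per day = releases / days
= 186 / 14
= 13.286 deploys/day
(equivalently, 93.0 deploys/week)

13.286 deploys/day


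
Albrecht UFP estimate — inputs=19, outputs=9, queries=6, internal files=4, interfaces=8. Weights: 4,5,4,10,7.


UFP = EI*4 + EO*5 + EQ*4 + ILF*10 + EIF*7
UFP = 19*4 + 9*5 + 6*4 + 4*10 + 8*7
UFP = 76 + 45 + 24 + 40 + 56
UFP = 241

241


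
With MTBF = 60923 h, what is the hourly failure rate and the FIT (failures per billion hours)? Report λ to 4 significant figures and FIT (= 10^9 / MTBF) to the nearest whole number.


Formula: λ = 1 / MTBF; FIT = λ × 1e9 = 1e9 / MTBF
λ = 1 / 60923 ≈ 1.641e-05 failures/hour
FIT = 1e9 / 60923 ≈ 16414 failures per 1e9 hours (nearest whole number)

λ = 1.641e-05 /h, FIT = 16414


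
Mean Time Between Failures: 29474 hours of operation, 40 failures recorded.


Formula: MTBF = Total operating time / Number of failures
MTBF = 29474 / 40
MTBF = 736.85 hours

736.85 hours


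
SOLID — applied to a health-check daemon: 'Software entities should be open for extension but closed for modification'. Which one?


This describes the Open/Closed Principle (OCP)

Open/Closed Principle (OCP)


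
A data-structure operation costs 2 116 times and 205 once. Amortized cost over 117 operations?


Formula: Amortized cost = Total cost / Operations
Total cost = (116 * 2) + (1 * 205)
Total cost = 232 + 205 = 437
Amortized = 437 / 117 = 3.735

3.735


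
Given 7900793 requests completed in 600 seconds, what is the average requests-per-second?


Formula: throughput = requests / seconds
throughput = 7900793 / 600
throughput = 13167.99 requests/second

13167.99 requests/second


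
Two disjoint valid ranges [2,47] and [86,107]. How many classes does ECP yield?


Valid ranges: [2,47] and [86,107]
Class 1: x < 2 — invalid
Class 2: 2 ≤ x ≤ 47 — valid
Class 3: 47 < x < 86 — invalid (gap between ranges)
Class 4: 86 ≤ x ≤ 107 — valid
Class 5: x > 107 — invalid
Total equivalence classes: 5

5 equivalence classes


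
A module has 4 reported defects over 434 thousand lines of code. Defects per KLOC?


Defect density = defects / KLOC
Defect density = 4 / 434
Defect density = 0.009 defects/KLOC

0.009 defects/KLOC


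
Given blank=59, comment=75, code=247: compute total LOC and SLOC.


Total LOC = blank + comment + code
Total LOC = 59 + 75 + 247 = 381
SLOC (source only) = code = 247

Total LOC: 381, SLOC: 247


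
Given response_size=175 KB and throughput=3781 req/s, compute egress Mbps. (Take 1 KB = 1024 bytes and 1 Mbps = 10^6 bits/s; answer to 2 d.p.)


Formula: Mbps = payload_bytes * RPS * 8 / 1e6
Payload per request = 175 KB = 175 * 1024 = 179200 bytes
Total bytes/sec = 179200 * 3781 = 677555200
Total bits/sec = 677555200 * 8 = 5420441600
Mbps = 5420441600 / 1e6 = 5420.44

5420.44 Mbps


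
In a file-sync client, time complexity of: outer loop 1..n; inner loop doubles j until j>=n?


Reasoning: linear outer times logarithmic inner
Complexity: O(n log n)

O(n log n)


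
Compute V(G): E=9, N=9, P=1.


Formula: V(G) = E - N + 2P
V(G) = 9 - 9 + 2*1
V(G) = 0 + 2
V(G) = 2

2


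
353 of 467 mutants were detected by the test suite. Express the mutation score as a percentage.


Mutation score = killed / total * 100
Mutation score = 353 / 467 * 100
Mutation score = 75.59%

75.59%


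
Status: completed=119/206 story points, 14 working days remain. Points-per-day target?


Formula: Required rate = Remaining points / Days left
Remaining = 206 - 119 = 87 points
Required rate = 87 / 14 = 6.21 points/day

6.21 points/day


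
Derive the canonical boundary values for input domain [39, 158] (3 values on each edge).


Range: [39, 158]
Boundaries: just below min, min, min+1, max-1, max, just above max
Values: [38, 39, 40, 157, 158, 159]

[38, 39, 40, 157, 158, 159]


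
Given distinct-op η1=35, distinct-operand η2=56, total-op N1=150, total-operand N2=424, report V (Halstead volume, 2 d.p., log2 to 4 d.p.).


Formula: V = N * log2(η), where N = N1 + N2 and η = η1 + η2
η = 35 + 56 = 91
N = 150 + 424 = 574
log2(91) ≈ 6.5078
V = 574 * 6.5078 = 3735.48

3735.48


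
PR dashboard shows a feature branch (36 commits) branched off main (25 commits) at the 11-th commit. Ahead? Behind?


Common ancestor: commit #11
feature commits after divergence: 36 - 11 = 25
main commits after divergence: 25 - 11 = 14
feature is 25 commits ahead of main
main is 14 commits ahead of feature

feature ahead: 25, main ahead: 14


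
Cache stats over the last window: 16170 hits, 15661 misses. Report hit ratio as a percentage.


Formula: hit rate = hits / (hits + misses) * 100
hit rate = 16170 / (16170 + 15661) * 100
hit rate = 16170 / 31831 * 100
hit rate = 50.8%

50.8%


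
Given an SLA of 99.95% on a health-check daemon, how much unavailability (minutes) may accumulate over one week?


Formula: allowed downtime = period * (100 - SLA) / 100
Period (week) = 10080 minutes
Unavailability fraction = (100 - 99.95) / 100
Allowed downtime = 10080 * (100 - 99.95) / 100
Allowed downtime = 5.04 minutes

5.04 minutes
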